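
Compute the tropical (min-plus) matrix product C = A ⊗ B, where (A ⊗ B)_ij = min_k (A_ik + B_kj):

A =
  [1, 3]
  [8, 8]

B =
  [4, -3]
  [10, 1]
A ⊗ B =
  [5, -2]
  [12, 5]

Apply the min-plus product entry-by-entry:
  C[0][0] = min over k of (A[0][0] + B[0][0] = 1 + 4 = 5, A[0][1] + B[1][0] = 3 + 10 = 13) = 5 (attained at k = 0)
  C[0][1] = min over k of (A[0][0] + B[0][1] = 1 + -3 = -2, A[0][1] + B[1][1] = 3 + 1 = 4) = -2 (attained at k = 0)
  C[1][0] = min over k of (A[1][0] + B[0][0] = 8 + 4 = 12, A[1][1] + B[1][0] = 8 + 10 = 18) = 12 (attained at k = 0)
  C[1][1] = min over k of (A[1][0] + B[0][1] = 8 + -3 = 5, A[1][1] + B[1][1] = 8 + 1 = 9) = 5 (attained at k = 0)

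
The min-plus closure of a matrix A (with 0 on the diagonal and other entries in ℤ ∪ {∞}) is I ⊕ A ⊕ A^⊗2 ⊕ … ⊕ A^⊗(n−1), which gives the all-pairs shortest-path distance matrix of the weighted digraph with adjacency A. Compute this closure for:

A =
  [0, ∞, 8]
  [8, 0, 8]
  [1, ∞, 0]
Closure =
  [0, ∞, 8]
  [8, 0, 8]
  [1, ∞, 0]

This is the Floyd-Warshall all-pairs shortest-path computation. For each intermediate vertex k = 0, 1, …, 2, update dist[i][j] ← min(dist[i][j], dist[i][k] + dist[k][j]). The final matrix gives, for each (i, j), the minimum total weight of any directed path from i to j (possibly empty when i = j).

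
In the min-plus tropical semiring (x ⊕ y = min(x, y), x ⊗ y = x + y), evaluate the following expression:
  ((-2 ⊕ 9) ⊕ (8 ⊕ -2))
((-2 ⊕ 9) ⊕ (8 ⊕ -2)) = -2

Expand innermost to outermost. Recall ⊕ takes the minimum of its arguments and ⊗ takes their sum. Working out the expression ((-2 ⊕ 9) ⊕ (8 ⊕ -2)) gives -2.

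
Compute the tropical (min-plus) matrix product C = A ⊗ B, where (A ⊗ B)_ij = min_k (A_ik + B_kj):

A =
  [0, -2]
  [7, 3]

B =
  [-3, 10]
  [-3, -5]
A ⊗ B =
  [-5, -7]
  [0, -2]

Apply the min-plus product entry-by-entry:
  C[0][0] = min over k of (A[0][0] + B[0][0] = 0 + -3 = -3, A[0][1] + B[1][0] = -2 + -3 = -5) = -5 (attained at k = 1)
  C[0][1] = min over k of (A[0][0] + B[0][1] = 0 + 10 = 10, A[0][1] + B[1][1] = -2 + -5 = -7) = -7 (attained at k = 1)
  C[1][0] = min over k of (A[1][0] + B[0][0] = 7 + -3 = 4, A[1][1] + B[1][0] = 3 + -3 = 0) = 0 (attained at k = 1)
  C[1][1] = min over k of (A[1][0] + B[0][1] = 7 + 10 = 17, A[1][1] + B[1][1] = 3 + -5 = -2) = -2 (attained at k = 1)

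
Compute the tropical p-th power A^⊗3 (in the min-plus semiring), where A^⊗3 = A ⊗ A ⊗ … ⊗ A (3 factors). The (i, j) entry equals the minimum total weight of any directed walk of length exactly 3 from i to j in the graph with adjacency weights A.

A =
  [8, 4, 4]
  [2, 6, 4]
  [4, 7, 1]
A^⊗3 =
  [9, 10, 6]
  [8, 12, 6]
  [6, 9, 3]

Each entry (A^⊗3)_ij equals the minimum over all length-3 walks i = v_0 → v_1 → … → v_3 = j of Σ_t A[v_t][v_{t+1}]. For example, for (i, j) = (0, 2) we minimise over 9 possible intermediate vertex sequences; the minimum is 6, attained along the walk 0 → 2 → 2 → 2.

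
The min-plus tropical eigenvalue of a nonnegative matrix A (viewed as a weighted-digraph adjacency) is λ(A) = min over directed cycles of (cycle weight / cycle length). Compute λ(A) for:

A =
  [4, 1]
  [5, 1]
λ(A) = 1

Enumerate directed cycles and compute their means (weight / length). Sample:
  cycle 0 → 0: weight = 4, length = 1, mean = 4/1 ≈ 4.000
  cycle 1 → 1: weight = 1, length = 1, mean = 1/1 ≈ 1.000
  cycle 0 → 1 → 0: weight = 6, length = 2, mean = 6/2 ≈ 3.000
  cycle 1 → 0 → 1: weight = 6, length = 2, mean = 6/2 ≈ 3.000
Minimum mean = 1.000, attained e.g. along the cycle 1 → 1 with weight 1 and length 1. So λ(A) = 1/1 = 1.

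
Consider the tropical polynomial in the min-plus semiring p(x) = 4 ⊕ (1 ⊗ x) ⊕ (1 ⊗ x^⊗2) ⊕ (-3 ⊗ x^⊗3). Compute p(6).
p(6) = 4

A tropical monomial a ⊗ x^⊗i evaluates to a + i · x. Evaluating each term at x = 6:
  Term 0 contributes 4 + 0 · 6 = 4
  Term 1 contributes 1 + 1 · 6 = 7
  Term 2 contributes 1 + 2 · 6 = 13
  Term 3 contributes -3 + 3 · 6 = 15
p(6) = ⊕ of these = min[4, 7, 13, 15] = 4.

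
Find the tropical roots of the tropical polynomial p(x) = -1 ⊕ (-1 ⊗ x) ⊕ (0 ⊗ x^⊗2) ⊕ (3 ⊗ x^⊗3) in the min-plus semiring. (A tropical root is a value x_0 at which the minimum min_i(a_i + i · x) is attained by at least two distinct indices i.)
Roots: {-3, -1, 0}

Each tropical root is a break point of the lower envelope of the lines y = a_i + i · x (there are 4 lines, with slopes 0, 1, ..., 3). Only the lines that attain the minimum somewhere contribute to roots; other lines are dominated. Here the surviving (envelope) indices are i = 3, i = 2, i = 1, i = 0.
Intersections between consecutive envelope lines give the roots: for adjacent envelope indices i < j the intersection is x = (a_i − a_j) / (j − i). Reading off the sorted break points: {-3, -1, 0}.
Verification: at each break x_0, at least two indices attain the minimum of min_i(a_i + i · x_0).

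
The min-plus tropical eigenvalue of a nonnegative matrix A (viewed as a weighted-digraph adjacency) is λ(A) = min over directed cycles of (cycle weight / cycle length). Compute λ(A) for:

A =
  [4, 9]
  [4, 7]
λ(A) = 4

Enumerate directed cycles and compute their means (weight / length). Sample:
  cycle 0 → 0: weight = 4, length = 1, mean = 4/1 ≈ 4.000
  cycle 1 → 1: weight = 7, length = 1, mean = 7/1 ≈ 7.000
  cycle 0 → 1 → 0: weight = 13, length = 2, mean = 13/2 ≈ 6.500
  cycle 1 → 0 → 1: weight = 13, length = 2, mean = 13/2 ≈ 6.500
Minimum mean = 4.000, attained e.g. along the cycle 0 → 0 with weight 4 and length 1. So λ(A) = 4/1 = 4.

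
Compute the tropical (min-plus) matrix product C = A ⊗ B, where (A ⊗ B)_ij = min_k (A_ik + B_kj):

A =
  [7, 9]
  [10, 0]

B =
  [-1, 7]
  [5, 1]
A ⊗ B =
  [6, 10]
  [5, 1]

Apply the min-plus product entry-by-entry:
  C[0][0] = min over k of (A[0][0] + B[0][0] = 7 + -1 = 6, A[0][1] + B[1][0] = 9 + 5 = 14) = 6 (attained at k = 0)
  C[0][1] = min over k of (A[0][0] + B[0][1] = 7 + 7 = 14, A[0][1] + B[1][1] = 9 + 1 = 10) = 10 (attained at k = 1)
  C[1][0] = min over k of (A[1][0] + B[0][0] = 10 + -1 = 9, A[1][1] + B[1][0] = 0 + 5 = 5) = 5 (attained at k = 1)
  C[1][1] = min over k of (A[1][0] + B[0][1] = 10 + 7 = 17, A[1][1] + B[1][1] = 0 + 1 = 1) = 1 (attained at k = 1)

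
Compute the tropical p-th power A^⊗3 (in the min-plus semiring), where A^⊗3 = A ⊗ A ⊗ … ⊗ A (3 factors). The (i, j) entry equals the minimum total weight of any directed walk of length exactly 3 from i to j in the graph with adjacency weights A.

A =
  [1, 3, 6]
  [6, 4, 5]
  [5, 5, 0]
A^⊗3 =
  [3, 5, 6]
  [8, 10, 5]
  [5, 5, 0]

Each entry (A^⊗3)_ij equals the minimum over all length-3 walks i = v_0 → v_1 → … → v_3 = j of Σ_t A[v_t][v_{t+1}]. For example, for (i, j) = (0, 2) we minimise over 9 possible intermediate vertex sequences; the minimum is 6, attained along the walk 0 → 2 → 2 → 2.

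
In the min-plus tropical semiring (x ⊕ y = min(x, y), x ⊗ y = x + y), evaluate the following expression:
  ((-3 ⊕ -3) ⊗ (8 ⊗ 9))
((-3 ⊕ -3) ⊗ (8 ⊗ 9)) = 14

Expand innermost to outermost. Recall ⊕ takes the minimum of its arguments and ⊗ takes their sum. Working out the expression ((-3 ⊕ -3) ⊗ (8 ⊗ 9)) gives 14.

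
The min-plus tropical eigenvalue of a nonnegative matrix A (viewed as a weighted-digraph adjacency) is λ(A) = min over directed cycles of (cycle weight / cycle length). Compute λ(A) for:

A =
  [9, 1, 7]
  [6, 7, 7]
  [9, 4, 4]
λ(A) = 7/2

Enumerate directed cycles and compute their means (weight / length). Sample:
  cycle 0 → 0: weight = 9, length = 1, mean = 9/1 ≈ 9.000
  cycle 1 → 1: weight = 7, length = 1, mean = 7/1 ≈ 7.000
  cycle 2 → 2: weight = 4, length = 1, mean = 4/1 ≈ 4.000
  cycle 0 → 1 → 0: weight = 7, length = 2, mean = 7/2 ≈ 3.500
  cycle 0 → 2 → 0: weight = 16, length = 2, mean = 16/2 ≈ 8.000
  cycle 1 → 0 → 1: weight = 7, length = 2, mean = 7/2 ≈ 3.500
Minimum mean = 3.500, attained e.g. along the cycle 0 → 1 → 0 with weight 7 and length 2. So λ(A) = 7/2 = 7/2.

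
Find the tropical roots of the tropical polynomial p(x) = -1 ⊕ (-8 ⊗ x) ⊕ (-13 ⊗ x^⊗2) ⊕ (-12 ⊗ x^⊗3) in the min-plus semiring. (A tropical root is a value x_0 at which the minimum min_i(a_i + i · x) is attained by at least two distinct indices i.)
Roots: {-1, 5, 7}

Each tropical root is a break point of the lower envelope of the lines y = a_i + i · x (there are 4 lines, with slopes 0, 1, ..., 3). Only the lines that attain the minimum somewhere contribute to roots; other lines are dominated. Here the surviving (envelope) indices are i = 3, i = 2, i = 1, i = 0.
Intersections between consecutive envelope lines give the roots: for adjacent envelope indices i < j the intersection is x = (a_i − a_j) / (j − i). Reading off the sorted break points: {-1, 5, 7}.
Verification: at each break x_0, at least two indices attain the minimum of min_i(a_i + i · x_0).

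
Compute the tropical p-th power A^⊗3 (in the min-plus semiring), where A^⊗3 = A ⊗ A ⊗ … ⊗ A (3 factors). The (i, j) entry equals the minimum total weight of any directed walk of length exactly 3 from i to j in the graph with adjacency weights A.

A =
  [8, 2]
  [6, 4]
A^⊗3 =
  [12, 10]
  [14, 12]

Each entry (A^⊗3)_ij equals the minimum over all length-3 walks i = v_0 → v_1 → … → v_3 = j of Σ_t A[v_t][v_{t+1}]. For example, for (i, j) = (0, 1) we minimise over 4 possible intermediate vertex sequences; the minimum is 10, attained along the walk 0 → 1 → 0 → 1.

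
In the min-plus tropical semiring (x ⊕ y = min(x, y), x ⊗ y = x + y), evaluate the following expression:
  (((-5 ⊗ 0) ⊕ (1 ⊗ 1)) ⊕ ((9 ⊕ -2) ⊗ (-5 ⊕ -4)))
(((-5 ⊗ 0) ⊕ (1 ⊗ 1)) ⊕ ((9 ⊕ -2) ⊗ (-5 ⊕ -4))) = -7

Expand innermost to outermost. Recall ⊕ takes the minimum of its arguments and ⊗ takes their sum. Working out the expression (((-5 ⊗ 0) ⊕ (1 ⊗ 1)) ⊕ ((9 ⊕ -2) ⊗ (-5 ⊕ -4))) gives -7.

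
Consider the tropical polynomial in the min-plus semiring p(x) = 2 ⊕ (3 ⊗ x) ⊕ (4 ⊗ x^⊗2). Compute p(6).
p(6) = 2

A tropical monomial a ⊗ x^⊗i evaluates to a + i · x. Evaluating each term at x = 6:
  Term 0 contributes 2 + 0 · 6 = 2
  Term 1 contributes 3 + 1 · 6 = 9
  Term 2 contributes 4 + 2 · 6 = 16
p(6) = ⊕ of these = min[2, 9, 16] = 2.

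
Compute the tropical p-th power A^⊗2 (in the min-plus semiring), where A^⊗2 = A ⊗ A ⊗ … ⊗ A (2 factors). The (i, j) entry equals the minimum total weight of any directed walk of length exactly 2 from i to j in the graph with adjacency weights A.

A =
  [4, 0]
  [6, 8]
A^⊗2 =
  [6, 4]
  [10, 6]

Each entry (A^⊗2)_ij equals the minimum over all length-2 walks i = v_0 → v_1 → … → v_2 = j of Σ_t A[v_t][v_{t+1}]. For example, for (i, j) = (0, 1) we minimise over 2 possible intermediate vertex sequences; the minimum is 4, attained along the walk 0 → 0 → 1.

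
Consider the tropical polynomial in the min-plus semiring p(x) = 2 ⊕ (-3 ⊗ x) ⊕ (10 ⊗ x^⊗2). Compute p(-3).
p(-3) = -6

A tropical monomial a ⊗ x^⊗i evaluates to a + i · x. Evaluating each term at x = -3:
  Term 0 contributes 2 + 0 · -3 = 2
  Term 1 contributes -3 + 1 · -3 = -6
  Term 2 contributes 10 + 2 · -3 = 4
p(-3) = ⊕ of these = min[2, -6, 4] = -6.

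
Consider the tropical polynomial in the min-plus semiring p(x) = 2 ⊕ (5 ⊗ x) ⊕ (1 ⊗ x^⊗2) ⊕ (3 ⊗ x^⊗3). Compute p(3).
p(3) = 2

A tropical monomial a ⊗ x^⊗i evaluates to a + i · x. Evaluating each term at x = 3:
  Term 0 contributes 2 + 0 · 3 = 2
  Term 1 contributes 5 + 1 · 3 = 8
  Term 2 contributes 1 + 2 · 3 = 7
  Term 3 contributes 3 + 3 · 3 = 12
p(3) = ⊕ of these = min[2, 8, 7, 12] = 2.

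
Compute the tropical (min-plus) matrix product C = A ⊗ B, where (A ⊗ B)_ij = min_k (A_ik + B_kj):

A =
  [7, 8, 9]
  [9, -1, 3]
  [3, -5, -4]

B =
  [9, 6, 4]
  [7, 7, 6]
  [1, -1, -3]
A ⊗ B =
  [10, 8, 6]
  [4, 2, 0]
  [-3, -5, -7]

Apply the min-plus product entry-by-entry:
  C[0][0] = min over k of (A[0][0] + B[0][0] = 7 + 9 = 16, A[0][1] + B[1][0] = 8 + 7 = 15, A[0][2] + B[2][0] = 9 + 1 = 10) = 10 (attained at k = 2)
  C[0][1] = min over k of (A[0][0] + B[0][1] = 7 + 6 = 13, A[0][1] + B[1][1] = 8 + 7 = 15, A[0][2] + B[2][1] = 9 + -1 = 8) = 8 (attained at k = 2)
  C[0][2] = min over k of (A[0][0] + B[0][2] = 7 + 4 = 11, A[0][1] + B[1][2] = 8 + 6 = 14, A[0][2] + B[2][2] = 9 + -3 = 6) = 6 (attained at k = 2)
  C[1][0] = min over k of (A[1][0] + B[0][0] = 9 + 9 = 18, A[1][1] + B[1][0] = -1 + 7 = 6, A[1][2] + B[2][0] = 3 + 1 = 4) = 4 (attained at k = 2)
  C[1][1] = min over k of (A[1][0] + B[0][1] = 9 + 6 = 15, A[1][1] + B[1][1] = -1 + 7 = 6, A[1][2] + B[2][1] = 3 + -1 = 2) = 2 (attained at k = 2)
  C[1][2] = min over k of (A[1][0] + B[0][2] = 9 + 4 = 13, A[1][1] + B[1][2] = -1 + 6 = 5, A[1][2] + B[2][2] = 3 + -3 = 0) = 0 (attained at k = 2)
  C[2][0] = min over k of (A[2][0] + B[0][0] = 3 + 9 = 12, A[2][1] + B[1][0] = -5 + 7 = 2, A[2][2] + B[2][0] = -4 + 1 = -3) = -3 (attained at k = 2)
  C[2][1] = min over k of (A[2][0] + B[0][1] = 3 + 6 = 9, A[2][1] + B[1][1] = -5 + 7 = 2, A[2][2] + B[2][1] = -4 + -1 = -5) = -5 (attained at k = 2)
  C[2][2] = min over k of (A[2][0] + B[0][2] = 3 + 4 = 7, A[2][1] + B[1][2] = -5 + 6 = 1, A[2][2] + B[2][2] = -4 + -3 = -7) = -7 (attained at k = 2)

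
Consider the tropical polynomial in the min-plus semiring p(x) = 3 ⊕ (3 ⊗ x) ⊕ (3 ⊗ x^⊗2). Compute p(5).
p(5) = 3

A tropical monomial a ⊗ x^⊗i evaluates to a + i · x. Evaluating each term at x = 5:
  Term 0 contributes 3 + 0 · 5 = 3
  Term 1 contributes 3 + 1 · 5 = 8
  Term 2 contributes 3 + 2 · 5 = 13
p(5) = ⊕ of these = min[3, 8, 13] = 3.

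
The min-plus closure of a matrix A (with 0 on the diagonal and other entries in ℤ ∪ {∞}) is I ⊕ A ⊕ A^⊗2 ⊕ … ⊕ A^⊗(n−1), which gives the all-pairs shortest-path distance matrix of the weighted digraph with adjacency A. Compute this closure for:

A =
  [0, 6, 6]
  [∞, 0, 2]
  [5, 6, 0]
Closure =
  [0, 6, 6]
  [7, 0, 2]
  [5, 6, 0]

This is the Floyd-Warshall all-pairs shortest-path computation. For each intermediate vertex k = 0, 1, …, 2, update dist[i][j] ← min(dist[i][j], dist[i][k] + dist[k][j]). The final matrix gives, for each (i, j), the minimum total weight of any directed path from i to j (possibly empty when i = j).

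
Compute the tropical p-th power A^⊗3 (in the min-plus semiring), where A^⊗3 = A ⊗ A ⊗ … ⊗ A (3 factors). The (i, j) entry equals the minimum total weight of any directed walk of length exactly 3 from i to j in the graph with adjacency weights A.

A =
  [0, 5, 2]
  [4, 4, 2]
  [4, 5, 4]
A^⊗3 =
  [0, 5, 2]
  [4, 9, 6]
  [4, 9, 6]

Each entry (A^⊗3)_ij equals the minimum over all length-3 walks i = v_0 → v_1 → … → v_3 = j of Σ_t A[v_t][v_{t+1}]. For example, for (i, j) = (0, 2) we minimise over 9 possible intermediate vertex sequences; the minimum is 2, attained along the walk 0 → 0 → 0 → 2.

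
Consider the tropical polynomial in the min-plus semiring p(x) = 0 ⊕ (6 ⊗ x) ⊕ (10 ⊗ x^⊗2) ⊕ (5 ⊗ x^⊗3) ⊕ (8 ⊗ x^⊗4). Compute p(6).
p(6) = 0

A tropical monomial a ⊗ x^⊗i evaluates to a + i · x. Evaluating each term at x = 6:
  Term 0 contributes 0 + 0 · 6 = 0
  Term 1 contributes 6 + 1 · 6 = 12
  Term 2 contributes 10 + 2 · 6 = 22
  Term 3 contributes 5 + 3 · 6 = 23
  Term 4 contributes 8 + 4 · 6 = 32
p(6) = ⊕ of these = min[0, 12, 22, 23, 32] = 0.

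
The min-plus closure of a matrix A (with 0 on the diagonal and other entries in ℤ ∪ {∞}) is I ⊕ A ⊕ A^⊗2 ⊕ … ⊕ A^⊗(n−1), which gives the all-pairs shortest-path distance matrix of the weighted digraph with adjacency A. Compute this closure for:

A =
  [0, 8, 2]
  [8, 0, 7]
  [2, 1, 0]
Closure =
  [0, 3, 2]
  [8, 0, 7]
  [2, 1, 0]

This is the Floyd-Warshall all-pairs shortest-path computation. For each intermediate vertex k = 0, 1, …, 2, update dist[i][j] ← min(dist[i][j], dist[i][k] + dist[k][j]). The final matrix gives, for each (i, j), the minimum total weight of any directed path from i to j (possibly empty when i = j).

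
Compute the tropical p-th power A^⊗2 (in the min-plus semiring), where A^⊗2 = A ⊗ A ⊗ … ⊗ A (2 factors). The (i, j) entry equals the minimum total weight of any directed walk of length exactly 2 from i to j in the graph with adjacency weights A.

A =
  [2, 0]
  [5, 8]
A^⊗2 =
  [4, 2]
  [7, 5]

Each entry (A^⊗2)_ij equals the minimum over all length-2 walks i = v_0 → v_1 → … → v_2 = j of Σ_t A[v_t][v_{t+1}]. For example, for (i, j) = (0, 1) we minimise over 2 possible intermediate vertex sequences; the minimum is 2, attained along the walk 0 → 0 → 1.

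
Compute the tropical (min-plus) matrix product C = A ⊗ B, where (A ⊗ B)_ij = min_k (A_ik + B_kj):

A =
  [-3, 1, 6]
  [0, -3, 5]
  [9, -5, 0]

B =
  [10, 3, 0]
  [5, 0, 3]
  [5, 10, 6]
A ⊗ B =
  [6, 0, -3]
  [2, -3, 0]
  [0, -5, -2]

Apply the min-plus product entry-by-entry:
  C[0][0] = min over k of (A[0][0] + B[0][0] = -3 + 10 = 7, A[0][1] + B[1][0] = 1 + 5 = 6, A[0][2] + B[2][0] = 6 + 5 = 11) = 6 (attained at k = 1)
  C[0][1] = min over k of (A[0][0] + B[0][1] = -3 + 3 = 0, A[0][1] + B[1][1] = 1 + 0 = 1, A[0][2] + B[2][1] = 6 + 10 = 16) = 0 (attained at k = 0)
  C[0][2] = min over k of (A[0][0] + B[0][2] = -3 + 0 = -3, A[0][1] + B[1][2] = 1 + 3 = 4, A[0][2] + B[2][2] = 6 + 6 = 12) = -3 (attained at k = 0)
  C[1][0] = min over k of (A[1][0] + B[0][0] = 0 + 10 = 10, A[1][1] + B[1][0] = -3 + 5 = 2, A[1][2] + B[2][0] = 5 + 5 = 10) = 2 (attained at k = 1)
  C[1][1] = min over k of (A[1][0] + B[0][1] = 0 + 3 = 3, A[1][1] + B[1][1] = -3 + 0 = -3, A[1][2] + B[2][1] = 5 + 10 = 15) = -3 (attained at k = 1)
  C[1][2] = min over k of (A[1][0] + B[0][2] = 0 + 0 = 0, A[1][1] + B[1][2] = -3 + 3 = 0, A[1][2] + B[2][2] = 5 + 6 = 11) = 0 (attained at k = 0)
  C[2][0] = min over k of (A[2][0] + B[0][0] = 9 + 10 = 19, A[2][1] + B[1][0] = -5 + 5 = 0, A[2][2] + B[2][0] = 0 + 5 = 5) = 0 (attained at k = 1)
  C[2][1] = min over k of (A[2][0] + B[0][1] = 9 + 3 = 12, A[2][1] + B[1][1] = -5 + 0 = -5, A[2][2] + B[2][1] = 0 + 10 = 10) = -5 (attained at k = 1)
  C[2][2] = min over k of (A[2][0] + B[0][2] = 9 + 0 = 9, A[2][1] + B[1][2] = -5 + 3 = -2, A[2][2] + B[2][2] = 0 + 6 = 6) = -2 (attained at k = 1)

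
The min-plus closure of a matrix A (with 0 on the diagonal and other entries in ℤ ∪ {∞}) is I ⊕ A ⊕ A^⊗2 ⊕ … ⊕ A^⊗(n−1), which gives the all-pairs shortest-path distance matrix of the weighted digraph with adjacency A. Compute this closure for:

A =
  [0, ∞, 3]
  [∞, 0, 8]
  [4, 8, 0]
Closure =
  [0, 11, 3]
  [12, 0, 8]
  [4, 8, 0]

This is the Floyd-Warshall all-pairs shortest-path computation. For each intermediate vertex k = 0, 1, …, 2, update dist[i][j] ← min(dist[i][j], dist[i][k] + dist[k][j]). The final matrix gives, for each (i, j), the minimum total weight of any directed path from i to j (possibly empty when i = j).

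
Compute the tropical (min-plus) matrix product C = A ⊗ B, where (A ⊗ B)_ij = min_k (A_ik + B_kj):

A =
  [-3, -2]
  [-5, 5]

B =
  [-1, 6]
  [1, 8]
A ⊗ B =
  [-4, 3]
  [-6, 1]

Apply the min-plus product entry-by-entry:
  C[0][0] = min over k of (A[0][0] + B[0][0] = -3 + -1 = -4, A[0][1] + B[1][0] = -2 + 1 = -1) = -4 (attained at k = 0)
  C[0][1] = min over k of (A[0][0] + B[0][1] = -3 + 6 = 3, A[0][1] + B[1][1] = -2 + 8 = 6) = 3 (attained at k = 0)
  C[1][0] = min over k of (A[1][0] + B[0][0] = -5 + -1 = -6, A[1][1] + B[1][0] = 5 + 1 = 6) = -6 (attained at k = 0)
  C[1][1] = min over k of (A[1][0] + B[0][1] = -5 + 6 = 1, A[1][1] + B[1][1] = 5 + 8 = 13) = 1 (attained at k = 0)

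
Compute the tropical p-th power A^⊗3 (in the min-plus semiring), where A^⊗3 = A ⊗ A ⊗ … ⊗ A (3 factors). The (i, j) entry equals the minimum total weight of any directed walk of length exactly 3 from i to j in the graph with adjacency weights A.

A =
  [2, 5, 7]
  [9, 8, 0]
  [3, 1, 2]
A^⊗3 =
  [6, 6, 7]
  [5, 3, 1]
  [4, 2, 3]

Each entry (A^⊗3)_ij equals the minimum over all length-3 walks i = v_0 → v_1 → … → v_3 = j of Σ_t A[v_t][v_{t+1}]. For example, for (i, j) = (0, 2) we minimise over 9 possible intermediate vertex sequences; the minimum is 7, attained along the walk 0 → 0 → 1 → 2.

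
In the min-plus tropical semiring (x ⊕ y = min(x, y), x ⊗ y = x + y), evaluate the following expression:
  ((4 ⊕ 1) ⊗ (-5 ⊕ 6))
((4 ⊕ 1) ⊗ (-5 ⊕ 6)) = -4

Expand innermost to outermost. Recall ⊕ takes the minimum of its arguments and ⊗ takes their sum. Working out the expression ((4 ⊕ 1) ⊗ (-5 ⊕ 6)) gives -4.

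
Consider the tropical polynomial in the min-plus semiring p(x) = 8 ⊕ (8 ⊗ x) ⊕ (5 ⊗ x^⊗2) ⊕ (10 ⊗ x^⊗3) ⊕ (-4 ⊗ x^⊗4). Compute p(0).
p(0) = -4

A tropical monomial a ⊗ x^⊗i evaluates to a + i · x. Evaluating each term at x = 0:
  Term 0 contributes 8 + 0 · 0 = 8
  Term 1 contributes 8 + 1 · 0 = 8
  Term 2 contributes 5 + 2 · 0 = 5
  Term 3 contributes 10 + 3 · 0 = 10
  Term 4 contributes -4 + 4 · 0 = -4
p(0) = ⊕ of these = min[8, 8, 5, 10, -4] = -4.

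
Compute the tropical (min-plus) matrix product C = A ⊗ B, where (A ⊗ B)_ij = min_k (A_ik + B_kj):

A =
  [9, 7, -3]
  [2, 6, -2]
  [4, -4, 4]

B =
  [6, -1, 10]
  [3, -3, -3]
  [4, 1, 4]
A ⊗ B =
  [1, -2, 1]
  [2, -1, 2]
  [-1, -7, -7]

Apply the min-plus product entry-by-entry:
  C[0][0] = min over k of (A[0][0] + B[0][0] = 9 + 6 = 15, A[0][1] + B[1][0] = 7 + 3 = 10, A[0][2] + B[2][0] = -3 + 4 = 1) = 1 (attained at k = 2)
  C[0][1] = min over k of (A[0][0] + B[0][1] = 9 + -1 = 8, A[0][1] + B[1][1] = 7 + -3 = 4, A[0][2] + B[2][1] = -3 + 1 = -2) = -2 (attained at k = 2)
  C[0][2] = min over k of (A[0][0] + B[0][2] = 9 + 10 = 19, A[0][1] + B[1][2] = 7 + -3 = 4, A[0][2] + B[2][2] = -3 + 4 = 1) = 1 (attained at k = 2)
  C[1][0] = min over k of (A[1][0] + B[0][0] = 2 + 6 = 8, A[1][1] + B[1][0] = 6 + 3 = 9, A[1][2] + B[2][0] = -2 + 4 = 2) = 2 (attained at k = 2)
  C[1][1] = min over k of (A[1][0] + B[0][1] = 2 + -1 = 1, A[1][1] + B[1][1] = 6 + -3 = 3, A[1][2] + B[2][1] = -2 + 1 = -1) = -1 (attained at k = 2)
  C[1][2] = min over k of (A[1][0] + B[0][2] = 2 + 10 = 12, A[1][1] + B[1][2] = 6 + -3 = 3, A[1][2] + B[2][2] = -2 + 4 = 2) = 2 (attained at k = 2)
  C[2][0] = min over k of (A[2][0] + B[0][0] = 4 + 6 = 10, A[2][1] + B[1][0] = -4 + 3 = -1, A[2][2] + B[2][0] = 4 + 4 = 8) = -1 (attained at k = 1)
  C[2][1] = min over k of (A[2][0] + B[0][1] = 4 + -1 = 3, A[2][1] + B[1][1] = -4 + -3 = -7, A[2][2] + B[2][1] = 4 + 1 = 5) = -7 (attained at k = 1)
  C[2][2] = min over k of (A[2][0] + B[0][2] = 4 + 10 = 14, A[2][1] + B[1][2] = -4 + -3 = -7, A[2][2] + B[2][2] = 4 + 4 = 8) = -7 (attained at k = 1)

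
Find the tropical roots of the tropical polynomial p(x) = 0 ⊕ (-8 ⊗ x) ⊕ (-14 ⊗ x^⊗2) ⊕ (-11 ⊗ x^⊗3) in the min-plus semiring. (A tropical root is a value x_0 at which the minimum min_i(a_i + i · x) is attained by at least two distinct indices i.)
Roots: {-3, 6, 8}

Each tropical root is a break point of the lower envelope of the lines y = a_i + i · x (there are 4 lines, with slopes 0, 1, ..., 3). Only the lines that attain the minimum somewhere contribute to roots; other lines are dominated. Here the surviving (envelope) indices are i = 3, i = 2, i = 1, i = 0.
Intersections between consecutive envelope lines give the roots: for adjacent envelope indices i < j the intersection is x = (a_i − a_j) / (j − i). Reading off the sorted break points: {-3, 6, 8}.
Verification: at each break x_0, at least two indices attain the minimum of min_i(a_i + i · x_0).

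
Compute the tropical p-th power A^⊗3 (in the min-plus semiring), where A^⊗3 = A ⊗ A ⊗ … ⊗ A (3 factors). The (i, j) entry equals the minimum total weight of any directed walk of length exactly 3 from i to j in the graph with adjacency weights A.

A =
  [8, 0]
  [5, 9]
A^⊗3 =
  [13, 5]
  [10, 13]

Each entry (A^⊗3)_ij equals the minimum over all length-3 walks i = v_0 → v_1 → … → v_3 = j of Σ_t A[v_t][v_{t+1}]. For example, for (i, j) = (0, 1) we minimise over 4 possible intermediate vertex sequences; the minimum is 5, attained along the walk 0 → 1 → 0 → 1.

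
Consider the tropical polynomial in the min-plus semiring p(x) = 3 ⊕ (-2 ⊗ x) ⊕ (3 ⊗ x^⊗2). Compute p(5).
p(5) = 3

A tropical monomial a ⊗ x^⊗i evaluates to a + i · x. Evaluating each term at x = 5:
  Term 0 contributes 3 + 0 · 5 = 3
  Term 1 contributes -2 + 1 · 5 = 3
  Term 2 contributes 3 + 2 · 5 = 13
p(5) = ⊕ of these = min[3, 3, 13] = 3.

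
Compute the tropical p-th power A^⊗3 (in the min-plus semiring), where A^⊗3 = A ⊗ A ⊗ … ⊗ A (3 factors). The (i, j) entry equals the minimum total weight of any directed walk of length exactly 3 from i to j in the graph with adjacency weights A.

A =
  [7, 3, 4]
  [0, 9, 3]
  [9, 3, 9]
A^⊗3 =
  [7, 6, 7]
  [3, 7, 6]
  [10, 6, 7]

Each entry (A^⊗3)_ij equals the minimum over all length-3 walks i = v_0 → v_1 → … → v_3 = j of Σ_t A[v_t][v_{t+1}]. For example, for (i, j) = (0, 2) we minimise over 9 possible intermediate vertex sequences; the minimum is 7, attained along the walk 0 → 1 → 0 → 2.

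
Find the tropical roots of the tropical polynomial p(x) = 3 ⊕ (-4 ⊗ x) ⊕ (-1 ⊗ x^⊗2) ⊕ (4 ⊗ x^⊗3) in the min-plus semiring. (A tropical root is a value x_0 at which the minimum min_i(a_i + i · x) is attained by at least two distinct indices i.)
Roots: {-5, -3, 7}

Each tropical root is a break point of the lower envelope of the lines y = a_i + i · x (there are 4 lines, with slopes 0, 1, ..., 3). Only the lines that attain the minimum somewhere contribute to roots; other lines are dominated. Here the surviving (envelope) indices are i = 3, i = 2, i = 1, i = 0.
Intersections between consecutive envelope lines give the roots: for adjacent envelope indices i < j the intersection is x = (a_i − a_j) / (j − i). Reading off the sorted break points: {-5, -3, 7}.
Verification: at each break x_0, at least two indices attain the minimum of min_i(a_i + i · x_0).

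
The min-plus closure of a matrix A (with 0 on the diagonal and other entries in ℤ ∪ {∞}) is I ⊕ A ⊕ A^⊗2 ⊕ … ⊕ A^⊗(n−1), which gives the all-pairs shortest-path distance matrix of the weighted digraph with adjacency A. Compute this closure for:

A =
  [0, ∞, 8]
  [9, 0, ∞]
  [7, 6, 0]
Closure =
  [0, 14, 8]
  [9, 0, 17]
  [7, 6, 0]

This is the Floyd-Warshall all-pairs shortest-path computation. For each intermediate vertex k = 0, 1, …, 2, update dist[i][j] ← min(dist[i][j], dist[i][k] + dist[k][j]). The final matrix gives, for each (i, j), the minimum total weight of any directed path from i to j (possibly empty when i = j).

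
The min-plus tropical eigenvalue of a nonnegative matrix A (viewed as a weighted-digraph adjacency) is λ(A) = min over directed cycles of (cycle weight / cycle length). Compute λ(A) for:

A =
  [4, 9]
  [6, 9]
λ(A) = 4

Enumerate directed cycles and compute their means (weight / length). Sample:
  cycle 0 → 0: weight = 4, length = 1, mean = 4/1 ≈ 4.000
  cycle 1 → 1: weight = 9, length = 1, mean = 9/1 ≈ 9.000
  cycle 0 → 1 → 0: weight = 15, length = 2, mean = 15/2 ≈ 7.500
  cycle 1 → 0 → 1: weight = 15, length = 2, mean = 15/2 ≈ 7.500
Minimum mean = 4.000, attained e.g. along the cycle 0 → 0 with weight 4 and length 1. So λ(A) = 4/1 = 4.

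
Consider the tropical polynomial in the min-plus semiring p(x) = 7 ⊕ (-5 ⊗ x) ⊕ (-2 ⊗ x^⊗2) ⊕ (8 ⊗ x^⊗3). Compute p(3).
p(3) = -2

A tropical monomial a ⊗ x^⊗i evaluates to a + i · x. Evaluating each term at x = 3:
  Term 0 contributes 7 + 0 · 3 = 7
  Term 1 contributes -5 + 1 · 3 = -2
  Term 2 contributes -2 + 2 · 3 = 4
  Term 3 contributes 8 + 3 · 3 = 17
p(3) = ⊕ of these = min[7, -2, 4, 17] = -2.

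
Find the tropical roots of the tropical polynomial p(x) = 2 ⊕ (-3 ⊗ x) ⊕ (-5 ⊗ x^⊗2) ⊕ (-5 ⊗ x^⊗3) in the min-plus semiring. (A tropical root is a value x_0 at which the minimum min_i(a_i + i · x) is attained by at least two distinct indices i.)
Roots: {0, 2, 5}

Each tropical root is a break point of the lower envelope of the lines y = a_i + i · x (there are 4 lines, with slopes 0, 1, ..., 3). Only the lines that attain the minimum somewhere contribute to roots; other lines are dominated. Here the surviving (envelope) indices are i = 3, i = 2, i = 1, i = 0.
Intersections between consecutive envelope lines give the roots: for adjacent envelope indices i < j the intersection is x = (a_i − a_j) / (j − i). Reading off the sorted break points: {0, 2, 5}.
Verification: at each break x_0, at least two indices attain the minimum of min_i(a_i + i · x_0).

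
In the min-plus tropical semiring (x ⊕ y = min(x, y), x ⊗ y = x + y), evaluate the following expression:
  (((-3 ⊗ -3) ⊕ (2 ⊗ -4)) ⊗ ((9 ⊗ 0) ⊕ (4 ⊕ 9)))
(((-3 ⊗ -3) ⊕ (2 ⊗ -4)) ⊗ ((9 ⊗ 0) ⊕ (4 ⊕ 9))) = -2

Expand innermost to outermost. Recall ⊕ takes the minimum of its arguments and ⊗ takes their sum. Working out the expression (((-3 ⊗ -3) ⊕ (2 ⊗ -4)) ⊗ ((9 ⊗ 0) ⊕ (4 ⊕ 9))) gives -2.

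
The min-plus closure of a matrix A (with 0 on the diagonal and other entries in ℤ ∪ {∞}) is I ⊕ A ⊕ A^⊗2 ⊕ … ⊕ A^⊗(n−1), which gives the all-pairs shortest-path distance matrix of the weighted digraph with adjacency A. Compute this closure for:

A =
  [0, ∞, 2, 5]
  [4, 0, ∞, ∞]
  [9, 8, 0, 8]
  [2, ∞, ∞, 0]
Closure =
  [0, 10, 2, 5]
  [4, 0, 6, 9]
  [9, 8, 0, 8]
  [2, 12, 4, 0]

This is the Floyd-Warshall all-pairs shortest-path computation. For each intermediate vertex k = 0, 1, …, 3, update dist[i][j] ← min(dist[i][j], dist[i][k] + dist[k][j]). The final matrix gives, for each (i, j), the minimum total weight of any directed path from i to j (possibly empty when i = j).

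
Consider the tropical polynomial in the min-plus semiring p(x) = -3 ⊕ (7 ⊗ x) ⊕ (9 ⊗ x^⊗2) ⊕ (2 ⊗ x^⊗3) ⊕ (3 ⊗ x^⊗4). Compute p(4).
p(4) = -3

A tropical monomial a ⊗ x^⊗i evaluates to a + i · x. Evaluating each term at x = 4:
  Term 0 contributes -3 + 0 · 4 = -3
  Term 1 contributes 7 + 1 · 4 = 11
  Term 2 contributes 9 + 2 · 4 = 17
  Term 3 contributes 2 + 3 · 4 = 14
  Term 4 contributes 3 + 4 · 4 = 19
p(4) = ⊕ of these = min[-3, 11, 17, 14, 19] = -3.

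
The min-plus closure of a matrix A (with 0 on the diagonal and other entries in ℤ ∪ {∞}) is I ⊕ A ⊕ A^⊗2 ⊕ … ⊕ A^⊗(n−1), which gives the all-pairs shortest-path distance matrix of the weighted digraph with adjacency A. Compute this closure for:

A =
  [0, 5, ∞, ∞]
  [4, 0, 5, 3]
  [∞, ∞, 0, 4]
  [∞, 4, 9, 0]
Closure =
  [0, 5, 10, 8]
  [4, 0, 5, 3]
  [12, 8, 0, 4]
  [8, 4, 9, 0]

This is the Floyd-Warshall all-pairs shortest-path computation. For each intermediate vertex k = 0, 1, …, 3, update dist[i][j] ← min(dist[i][j], dist[i][k] + dist[k][j]). The final matrix gives, for each (i, j), the minimum total weight of any directed path from i to j (possibly empty when i = j).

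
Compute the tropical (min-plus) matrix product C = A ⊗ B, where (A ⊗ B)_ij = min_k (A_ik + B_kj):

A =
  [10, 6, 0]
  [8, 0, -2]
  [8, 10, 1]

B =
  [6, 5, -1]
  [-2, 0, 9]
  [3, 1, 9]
A ⊗ B =
  [3, 1, 9]
  [-2, -1, 7]
  [4, 2, 7]

Apply the min-plus product entry-by-entry:
  C[0][0] = min over k of (A[0][0] + B[0][0] = 10 + 6 = 16, A[0][1] + B[1][0] = 6 + -2 = 4, A[0][2] + B[2][0] = 0 + 3 = 3) = 3 (attained at k = 2)
  C[0][1] = min over k of (A[0][0] + B[0][1] = 10 + 5 = 15, A[0][1] + B[1][1] = 6 + 0 = 6, A[0][2] + B[2][1] = 0 + 1 = 1) = 1 (attained at k = 2)
  C[0][2] = min over k of (A[0][0] + B[0][2] = 10 + -1 = 9, A[0][1] + B[1][2] = 6 + 9 = 15, A[0][2] + B[2][2] = 0 + 9 = 9) = 9 (attained at k = 0)
  C[1][0] = min over k of (A[1][0] + B[0][0] = 8 + 6 = 14, A[1][1] + B[1][0] = 0 + -2 = -2, A[1][2] + B[2][0] = -2 + 3 = 1) = -2 (attained at k = 1)
  C[1][1] = min over k of (A[1][0] + B[0][1] = 8 + 5 = 13, A[1][1] + B[1][1] = 0 + 0 = 0, A[1][2] + B[2][1] = -2 + 1 = -1) = -1 (attained at k = 2)
  C[1][2] = min over k of (A[1][0] + B[0][2] = 8 + -1 = 7, A[1][1] + B[1][2] = 0 + 9 = 9, A[1][2] + B[2][2] = -2 + 9 = 7) = 7 (attained at k = 0)
  C[2][0] = min over k of (A[2][0] + B[0][0] = 8 + 6 = 14, A[2][1] + B[1][0] = 10 + -2 = 8, A[2][2] + B[2][0] = 1 + 3 = 4) = 4 (attained at k = 2)
  C[2][1] = min over k of (A[2][0] + B[0][1] = 8 + 5 = 13, A[2][1] + B[1][1] = 10 + 0 = 10, A[2][2] + B[2][1] = 1 + 1 = 2) = 2 (attained at k = 2)
  C[2][2] = min over k of (A[2][0] + B[0][2] = 8 + -1 = 7, A[2][1] + B[1][2] = 10 + 9 = 19, A[2][2] + B[2][2] = 1 + 9 = 10) = 7 (attained at k = 0)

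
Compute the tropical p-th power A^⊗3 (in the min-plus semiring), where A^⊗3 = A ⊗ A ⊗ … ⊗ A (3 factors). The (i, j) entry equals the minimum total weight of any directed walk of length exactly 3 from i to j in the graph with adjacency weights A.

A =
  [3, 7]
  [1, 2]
A^⊗3 =
  [9, 11]
  [5, 6]

Each entry (A^⊗3)_ij equals the minimum over all length-3 walks i = v_0 → v_1 → … → v_3 = j of Σ_t A[v_t][v_{t+1}]. For example, for (i, j) = (0, 1) we minimise over 4 possible intermediate vertex sequences; the minimum is 11, attained along the walk 0 → 1 → 1 → 1.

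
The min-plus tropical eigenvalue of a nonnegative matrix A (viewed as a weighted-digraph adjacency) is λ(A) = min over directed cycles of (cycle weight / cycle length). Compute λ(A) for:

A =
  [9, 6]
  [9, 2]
λ(A) = 2

Enumerate directed cycles and compute their means (weight / length). Sample:
  cycle 0 → 0: weight = 9, length = 1, mean = 9/1 ≈ 9.000
  cycle 1 → 1: weight = 2, length = 1, mean = 2/1 ≈ 2.000
  cycle 0 → 1 → 0: weight = 15, length = 2, mean = 15/2 ≈ 7.500
  cycle 1 → 0 → 1: weight = 15, length = 2, mean = 15/2 ≈ 7.500
Minimum mean = 2.000, attained e.g. along the cycle 1 → 1 with weight 2 and length 1. So λ(A) = 2/1 = 2.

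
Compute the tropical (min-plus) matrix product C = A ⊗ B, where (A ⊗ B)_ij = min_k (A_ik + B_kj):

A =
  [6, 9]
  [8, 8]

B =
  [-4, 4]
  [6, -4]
A ⊗ B =
  [2, 5]
  [4, 4]

Apply the min-plus product entry-by-entry:
  C[0][0] = min over k of (A[0][0] + B[0][0] = 6 + -4 = 2, A[0][1] + B[1][0] = 9 + 6 = 15) = 2 (attained at k = 0)
  C[0][1] = min over k of (A[0][0] + B[0][1] = 6 + 4 = 10, A[0][1] + B[1][1] = 9 + -4 = 5) = 5 (attained at k = 1)
  C[1][0] = min over k of (A[1][0] + B[0][0] = 8 + -4 = 4, A[1][1] + B[1][0] = 8 + 6 = 14) = 4 (attained at k = 0)
  C[1][1] = min over k of (A[1][0] + B[0][1] = 8 + 4 = 12, A[1][1] + B[1][1] = 8 + -4 = 4) = 4 (attained at k = 1)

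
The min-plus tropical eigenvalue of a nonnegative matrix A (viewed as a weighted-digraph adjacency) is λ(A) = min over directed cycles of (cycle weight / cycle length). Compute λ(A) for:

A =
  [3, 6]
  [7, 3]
λ(A) = 3

Enumerate directed cycles and compute their means (weight / length). Sample:
  cycle 0 → 0: weight = 3, length = 1, mean = 3/1 ≈ 3.000
  cycle 1 → 1: weight = 3, length = 1, mean = 3/1 ≈ 3.000
  cycle 0 → 1 → 0: weight = 13, length = 2, mean = 13/2 ≈ 6.500
  cycle 1 → 0 → 1: weight = 13, length = 2, mean = 13/2 ≈ 6.500
Minimum mean = 3.000, attained e.g. along the cycle 0 → 0 with weight 3 and length 1. So λ(A) = 3/1 = 3.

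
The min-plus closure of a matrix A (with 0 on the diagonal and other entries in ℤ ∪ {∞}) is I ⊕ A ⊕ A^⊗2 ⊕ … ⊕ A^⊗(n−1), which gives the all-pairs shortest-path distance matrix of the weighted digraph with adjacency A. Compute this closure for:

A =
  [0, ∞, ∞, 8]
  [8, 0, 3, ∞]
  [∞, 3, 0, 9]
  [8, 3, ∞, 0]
Closure =
  [0, 11, 14, 8]
  [8, 0, 3, 12]
  [11, 3, 0, 9]
  [8, 3, 6, 0]

This is the Floyd-Warshall all-pairs shortest-path computation. For each intermediate vertex k = 0, 1, …, 3, update dist[i][j] ← min(dist[i][j], dist[i][k] + dist[k][j]). The final matrix gives, for each (i, j), the minimum total weight of any directed path from i to j (possibly empty when i = j).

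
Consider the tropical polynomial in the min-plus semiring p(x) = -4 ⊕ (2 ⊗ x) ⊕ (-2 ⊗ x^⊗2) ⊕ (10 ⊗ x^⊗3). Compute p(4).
p(4) = -4

A tropical monomial a ⊗ x^⊗i evaluates to a + i · x. Evaluating each term at x = 4:
  Term 0 contributes -4 + 0 · 4 = -4
  Term 1 contributes 2 + 1 · 4 = 6
  Term 2 contributes -2 + 2 · 4 = 6
  Term 3 contributes 10 + 3 · 4 = 22
p(4) = ⊕ of these = min[-4, 6, 6, 22] = -4.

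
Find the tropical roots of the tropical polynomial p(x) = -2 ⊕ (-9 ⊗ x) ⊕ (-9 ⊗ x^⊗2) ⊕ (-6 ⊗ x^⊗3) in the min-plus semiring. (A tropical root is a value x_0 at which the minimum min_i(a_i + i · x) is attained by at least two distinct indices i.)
Roots: {-3, 0, 7}

Each tropical root is a break point of the lower envelope of the lines y = a_i + i · x (there are 4 lines, with slopes 0, 1, ..., 3). Only the lines that attain the minimum somewhere contribute to roots; other lines are dominated. Here the surviving (envelope) indices are i = 3, i = 2, i = 1, i = 0.
Intersections between consecutive envelope lines give the roots: for adjacent envelope indices i < j the intersection is x = (a_i − a_j) / (j − i). Reading off the sorted break points: {-3, 0, 7}.
Verification: at each break x_0, at least two indices attain the minimum of min_i(a_i + i · x_0).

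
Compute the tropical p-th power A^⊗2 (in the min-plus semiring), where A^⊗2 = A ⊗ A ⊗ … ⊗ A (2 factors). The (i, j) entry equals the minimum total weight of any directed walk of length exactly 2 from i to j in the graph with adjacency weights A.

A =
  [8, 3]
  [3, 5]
A^⊗2 =
  [6, 8]
  [8, 6]

Each entry (A^⊗2)_ij equals the minimum over all length-2 walks i = v_0 → v_1 → … → v_2 = j of Σ_t A[v_t][v_{t+1}]. For example, for (i, j) = (0, 1) we minimise over 2 possible intermediate vertex sequences; the minimum is 8, attained along the walk 0 → 1 → 1.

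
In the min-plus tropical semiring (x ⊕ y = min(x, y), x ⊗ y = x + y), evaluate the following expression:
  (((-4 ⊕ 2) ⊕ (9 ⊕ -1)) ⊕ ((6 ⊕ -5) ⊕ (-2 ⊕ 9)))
(((-4 ⊕ 2) ⊕ (9 ⊕ -1)) ⊕ ((6 ⊕ -5) ⊕ (-2 ⊕ 9))) = -5

Expand innermost to outermost. Recall ⊕ takes the minimum of its arguments and ⊗ takes their sum. Working out the expression (((-4 ⊕ 2) ⊕ (9 ⊕ -1)) ⊕ ((6 ⊕ -5) ⊕ (-2 ⊕ 9))) gives -5.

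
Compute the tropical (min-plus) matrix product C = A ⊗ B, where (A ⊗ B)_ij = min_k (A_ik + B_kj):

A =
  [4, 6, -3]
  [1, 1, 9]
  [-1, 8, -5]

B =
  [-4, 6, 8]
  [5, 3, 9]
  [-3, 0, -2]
A ⊗ B =
  [-6, -3, -5]
  [-3, 4, 7]
  [-8, -5, -7]

Apply the min-plus product entry-by-entry:
  C[0][0] = min over k of (A[0][0] + B[0][0] = 4 + -4 = 0, A[0][1] + B[1][0] = 6 + 5 = 11, A[0][2] + B[2][0] = -3 + -3 = -6) = -6 (attained at k = 2)
  C[0][1] = min over k of (A[0][0] + B[0][1] = 4 + 6 = 10, A[0][1] + B[1][1] = 6 + 3 = 9, A[0][2] + B[2][1] = -3 + 0 = -3) = -3 (attained at k = 2)
  C[0][2] = min over k of (A[0][0] + B[0][2] = 4 + 8 = 12, A[0][1] + B[1][2] = 6 + 9 = 15, A[0][2] + B[2][2] = -3 + -2 = -5) = -5 (attained at k = 2)
  C[1][0] = min over k of (A[1][0] + B[0][0] = 1 + -4 = -3, A[1][1] + B[1][0] = 1 + 5 = 6, A[1][2] + B[2][0] = 9 + -3 = 6) = -3 (attained at k = 0)
  C[1][1] = min over k of (A[1][0] + B[0][1] = 1 + 6 = 7, A[1][1] + B[1][1] = 1 + 3 = 4, A[1][2] + B[2][1] = 9 + 0 = 9) = 4 (attained at k = 1)
  C[1][2] = min over k of (A[1][0] + B[0][2] = 1 + 8 = 9, A[1][1] + B[1][2] = 1 + 9 = 10, A[1][2] + B[2][2] = 9 + -2 = 7) = 7 (attained at k = 2)
  C[2][0] = min over k of (A[2][0] + B[0][0] = -1 + -4 = -5, A[2][1] + B[1][0] = 8 + 5 = 13, A[2][2] + B[2][0] = -5 + -3 = -8) = -8 (attained at k = 2)
  C[2][1] = min over k of (A[2][0] + B[0][1] = -1 + 6 = 5, A[2][1] + B[1][1] = 8 + 3 = 11, A[2][2] + B[2][1] = -5 + 0 = -5) = -5 (attained at k = 2)
  C[2][2] = min over k of (A[2][0] + B[0][2] = -1 + 8 = 7, A[2][1] + B[1][2] = 8 + 9 = 17, A[2][2] + B[2][2] = -5 + -2 = -7) = -7 (attained at k = 2)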